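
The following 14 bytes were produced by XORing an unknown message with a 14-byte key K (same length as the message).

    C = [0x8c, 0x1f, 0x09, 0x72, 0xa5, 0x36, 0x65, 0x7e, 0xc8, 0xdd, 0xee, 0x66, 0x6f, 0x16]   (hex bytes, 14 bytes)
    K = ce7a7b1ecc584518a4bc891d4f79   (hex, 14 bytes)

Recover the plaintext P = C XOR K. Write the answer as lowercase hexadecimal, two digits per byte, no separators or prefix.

8c ⊕ ce = 42
1f ⊕ 7a = 65
09 ⊕ 7b = 72
72 ⊕ 1e = 6c
a5 ⊕ cc = 69
36 ⊕ 58 = 6e
65 ⊕ 45 = 20
7e ⊕ 18 = 66
c8 ⊕ a4 = 6c
dd ⊕ bc = 61
ee ⊕ 89 = 67
66 ⊕ 1d = 7b
6f ⊕ 4f = 20
16 ⊕ 79 = 6f

4265726c696e20666c61677b206f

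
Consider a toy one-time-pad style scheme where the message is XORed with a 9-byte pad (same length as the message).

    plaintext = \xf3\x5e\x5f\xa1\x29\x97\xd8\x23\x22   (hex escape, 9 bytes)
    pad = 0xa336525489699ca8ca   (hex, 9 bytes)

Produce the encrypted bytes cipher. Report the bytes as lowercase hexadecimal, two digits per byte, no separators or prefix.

XOR is its own inverse, so applying the key byte-wise gives the result directly.
byte 0: 243 xor 163 =  80
byte 1:  94 xor  54 = 104
byte 2:  95 xor  82 =  13
byte 3: 161 xor  84 = 245
byte 4:  41 xor 137 = 160
byte 5: 151 xor 105 = 254
byte 6: 216 xor 156 =  68
byte 7:  35 xor 168 = 139
byte 8:  34 xor 202 = 232

50680df5a0fe448be8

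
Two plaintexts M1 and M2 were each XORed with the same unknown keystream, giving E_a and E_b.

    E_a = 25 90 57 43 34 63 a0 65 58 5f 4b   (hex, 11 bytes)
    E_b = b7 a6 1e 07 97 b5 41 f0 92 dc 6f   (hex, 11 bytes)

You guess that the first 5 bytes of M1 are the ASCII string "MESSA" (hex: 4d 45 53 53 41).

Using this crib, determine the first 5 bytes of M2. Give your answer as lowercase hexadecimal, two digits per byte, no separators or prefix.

df731a17e2

First, E_a ⊕ E_b = (M1 ⊕ K) ⊕ (M2 ⊕ K) = M1 ⊕ M2, so the key drops out. Then M2 = (M1 ⊕ M2) ⊕ M1 over the first 5 bytes.
byte 0: (25 XOR b7) XOR 4d = 92 XOR 4d = df
byte 1: (90 XOR a6) XOR 45 = 36 XOR 45 = 73
byte 2: (57 XOR 1e) XOR 53 = 49 XOR 53 = 1a
byte 3: (43 XOR 07) XOR 53 = 44 XOR 53 = 17
byte 4: (34 XOR 97) XOR 41 = a3 XOR 41 = e2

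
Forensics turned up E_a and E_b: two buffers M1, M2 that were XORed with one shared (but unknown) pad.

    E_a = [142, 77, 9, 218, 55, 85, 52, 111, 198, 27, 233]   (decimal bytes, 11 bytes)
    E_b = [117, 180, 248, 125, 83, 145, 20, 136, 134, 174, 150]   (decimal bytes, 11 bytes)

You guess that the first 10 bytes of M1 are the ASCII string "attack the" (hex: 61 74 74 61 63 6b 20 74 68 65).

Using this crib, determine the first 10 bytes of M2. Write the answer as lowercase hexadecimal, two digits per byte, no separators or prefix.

9a8d85c607af009328d0

First, E_a ⊕ E_b = (M1 ⊕ K) ⊕ (M2 ⊕ K) = M1 ⊕ M2, so the key drops out. Then M2 = (M1 ⊕ M2) ⊕ M1 over the first 10 bytes.
byte 0: (8e XOR 75) XOR 61 = fb XOR 61 = 9a
byte 1: (4d XOR b4) XOR 74 = f9 XOR 74 = 8d
byte 2: (09 XOR f8) XOR 74 = f1 XOR 74 = 85
byte 3: (da XOR 7d) XOR 61 = a7 XOR 61 = c6
byte 4: (37 XOR 53) XOR 63 = 64 XOR 63 = 07
byte 5: (55 XOR 91) XOR 6b = c4 XOR 6b = af
byte 6: (34 XOR 14) XOR 20 = 20 XOR 20 = 00
byte 7: (6f XOR 88) XOR 74 = e7 XOR 74 = 93
byte 8: (c6 XOR 86) XOR 68 = 40 XOR 68 = 28
byte 9: (1b XOR ae) XOR 65 = b5 XOR 65 = d0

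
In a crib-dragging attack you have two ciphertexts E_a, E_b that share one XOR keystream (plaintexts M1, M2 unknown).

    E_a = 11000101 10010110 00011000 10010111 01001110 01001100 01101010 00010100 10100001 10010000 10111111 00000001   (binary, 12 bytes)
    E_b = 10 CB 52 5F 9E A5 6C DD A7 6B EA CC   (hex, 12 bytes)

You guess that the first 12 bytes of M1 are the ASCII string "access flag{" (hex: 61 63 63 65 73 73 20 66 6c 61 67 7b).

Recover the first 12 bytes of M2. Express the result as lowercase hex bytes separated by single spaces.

b4 3e 29 ad a3 9a 26 af 6a 9a 32 b6

First, E_a ⊕ E_b = (M1 ⊕ K) ⊕ (M2 ⊕ K) = M1 ⊕ M2, so the key drops out. Then M2 = (M1 ⊕ M2) ⊕ M1 over the first 12 bytes.
byte 0: (c5 ^ 10) ^ 61 = d5 ^ 61 = b4
byte 1: (96 ^ cb) ^ 63 = 5d ^ 63 = 3e
byte 2: (18 ^ 52) ^ 63 = 4a ^ 63 = 29
byte 3: (97 ^ 5f) ^ 65 = c8 ^ 65 = ad
byte 4: (4e ^ 9e) ^ 73 = d0 ^ 73 = a3
byte 5: (4c ^ a5) ^ 73 = e9 ^ 73 = 9a
byte 6: (6a ^ 6c) ^ 20 = 06 ^ 20 = 26
byte 7: (14 ^ dd) ^ 66 = c9 ^ 66 = af
byte 8: (a1 ^ a7) ^ 6c = 06 ^ 6c = 6a
byte 9: (90 ^ 6b) ^ 61 = fb ^ 61 = 9a
byte 10: (bf ^ ea) ^ 67 = 55 ^ 67 = 32
byte 11: (01 ^ cc) ^ 7b = cd ^ 7b = b6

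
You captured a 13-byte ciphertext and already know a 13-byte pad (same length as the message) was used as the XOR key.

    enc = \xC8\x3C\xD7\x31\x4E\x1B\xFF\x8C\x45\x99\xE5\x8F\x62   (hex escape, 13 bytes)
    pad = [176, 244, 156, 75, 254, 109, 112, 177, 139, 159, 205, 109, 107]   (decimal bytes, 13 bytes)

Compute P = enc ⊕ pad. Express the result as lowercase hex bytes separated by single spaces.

200 ⊕ 176 = 120
 60 ⊕ 244 = 200
215 ⊕ 156 =  75
 49 ⊕  75 = 122
 78 ⊕ 254 = 176
 27 ⊕ 109 = 118
255 ⊕ 112 = 143
140 ⊕ 177 =  61
 69 ⊕ 139 = 206
153 ⊕ 159 =   6
229 ⊕ 205 =  40
143 ⊕ 109 = 226
 98 ⊕ 107 =   9

78 c8 4b 7a b0 76 8f 3d ce 06 28 e2 09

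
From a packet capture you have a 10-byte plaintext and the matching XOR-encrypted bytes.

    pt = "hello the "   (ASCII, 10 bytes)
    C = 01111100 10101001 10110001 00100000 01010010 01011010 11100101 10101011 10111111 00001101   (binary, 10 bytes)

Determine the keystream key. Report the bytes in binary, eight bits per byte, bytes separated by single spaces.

00010100 11001100 11011101 01001100 00111101 01111010 10010001 11000011 11011010 00101101

Since C = pt ⊕ key, XORing both sides with pt gives key = pt ⊕ C.
byte 0: 104 ⊕ 124 =  20
byte 1: 101 ⊕ 169 = 204
byte 2: 108 ⊕ 177 = 221
byte 3: 108 ⊕  32 =  76
byte 4: 111 ⊕  82 =  61
byte 5:  32 ⊕  90 = 122
byte 6: 116 ⊕ 229 = 145
byte 7: 104 ⊕ 171 = 195
byte 8: 101 ⊕ 191 = 218
byte 9:  32 ⊕  13 =  45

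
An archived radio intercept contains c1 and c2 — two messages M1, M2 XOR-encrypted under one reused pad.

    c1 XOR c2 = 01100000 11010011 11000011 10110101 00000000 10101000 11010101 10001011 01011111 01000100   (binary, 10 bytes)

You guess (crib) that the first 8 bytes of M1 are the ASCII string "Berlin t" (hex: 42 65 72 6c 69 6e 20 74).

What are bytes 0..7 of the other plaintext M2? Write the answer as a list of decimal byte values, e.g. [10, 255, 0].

Since c1 ⊕ c2 = M1 ⊕ M2, XORing with the guessed M1 bytes yields the corresponding M2 bytes: M2 = (c1 ⊕ c2) ⊕ M1.
60 xor 42 = 22
d3 xor 65 = b6
c3 xor 72 = b1
b5 xor 6c = d9
00 xor 69 = 69
a8 xor 6e = c6
d5 xor 20 = f5
8b xor 74 = ff

[34, 182, 177, 217, 105, 198, 245, 255]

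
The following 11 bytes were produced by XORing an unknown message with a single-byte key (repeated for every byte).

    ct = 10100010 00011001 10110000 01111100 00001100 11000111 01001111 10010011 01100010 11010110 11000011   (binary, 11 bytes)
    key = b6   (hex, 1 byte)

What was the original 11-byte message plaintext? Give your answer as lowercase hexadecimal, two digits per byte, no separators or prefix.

The 1-byte key repeats, so the effective keystream is b6 b6 b6 b6 b6 b6 b6 b6 b6 b6 b6.
byte 0: a2 xor b6 = 14
byte 1: 19 xor b6 = af
byte 2: b0 xor b6 = 06
byte 3: 7c xor b6 = ca
byte 4: 0c xor b6 = ba
byte 5: c7 xor b6 = 71
byte 6: 4f xor b6 = f9
byte 7: 93 xor b6 = 25
byte 8: 62 xor b6 = d4
byte 9: d6 xor b6 = 60
byte 10: c3 xor b6 = 75

14af06caba71f925d46075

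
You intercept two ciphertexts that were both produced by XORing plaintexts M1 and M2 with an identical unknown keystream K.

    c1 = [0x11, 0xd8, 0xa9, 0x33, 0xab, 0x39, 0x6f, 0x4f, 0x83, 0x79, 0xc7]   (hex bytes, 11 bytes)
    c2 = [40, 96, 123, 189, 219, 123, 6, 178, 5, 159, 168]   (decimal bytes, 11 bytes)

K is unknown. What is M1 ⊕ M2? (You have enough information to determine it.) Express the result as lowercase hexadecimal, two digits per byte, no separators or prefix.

39b8d28e704269fd86e66f

c1 ⊕ c2 = (M1 ⊕ K) ⊕ (M2 ⊕ K) = M1 ⊕ M2 — the shared key cancels under XOR.
 17 xor  40 =  57
216 xor  96 = 184
169 xor 123 = 210
 51 xor 189 = 142
171 xor 219 = 112
 57 xor 123 =  66
111 xor   6 = 105
 79 xor 178 = 253
131 xor   5 = 134
121 xor 159 = 230
199 xor 168 = 111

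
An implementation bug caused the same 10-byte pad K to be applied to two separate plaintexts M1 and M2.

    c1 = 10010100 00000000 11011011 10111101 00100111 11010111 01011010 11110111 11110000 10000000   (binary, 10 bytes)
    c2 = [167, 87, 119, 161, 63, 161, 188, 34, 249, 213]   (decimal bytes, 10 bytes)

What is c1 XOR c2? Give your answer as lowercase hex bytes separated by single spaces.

c1 ⊕ c2 = (M1 ⊕ K) ⊕ (M2 ⊕ K) = M1 ⊕ M2 — the shared key cancels under XOR.
byte 0: 148 XOR 167 =  51
byte 1:   0 XOR  87 =  87
byte 2: 219 XOR 119 = 172
byte 3: 189 XOR 161 =  28
byte 4:  39 XOR  63 =  24
byte 5: 215 XOR 161 = 118
byte 6:  90 XOR 188 = 230
byte 7: 247 XOR  34 = 213
byte 8: 240 XOR 249 =   9
byte 9: 128 XOR 213 =  85

33 57 ac 1c 18 76 e6 d5 09 55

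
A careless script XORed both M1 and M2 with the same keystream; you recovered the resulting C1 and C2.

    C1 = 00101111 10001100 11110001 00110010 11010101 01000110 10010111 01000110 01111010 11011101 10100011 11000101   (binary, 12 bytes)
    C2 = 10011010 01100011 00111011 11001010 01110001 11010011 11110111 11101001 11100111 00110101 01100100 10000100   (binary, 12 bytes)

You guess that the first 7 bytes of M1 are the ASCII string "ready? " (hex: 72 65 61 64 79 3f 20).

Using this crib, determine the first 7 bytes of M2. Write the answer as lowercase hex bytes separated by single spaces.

First, C1 ⊕ C2 = (M1 ⊕ K) ⊕ (M2 ⊕ K) = M1 ⊕ M2, so the key drops out. Then M2 = (M1 ⊕ M2) ⊕ M1 over the first 7 bytes.
byte 0: (2f XOR 9a) XOR 72 = b5 XOR 72 = c7
byte 1: (8c XOR 63) XOR 65 = ef XOR 65 = 8a
byte 2: (f1 XOR 3b) XOR 61 = ca XOR 61 = ab
byte 3: (32 XOR ca) XOR 64 = f8 XOR 64 = 9c
byte 4: (d5 XOR 71) XOR 79 = a4 XOR 79 = dd
byte 5: (46 XOR d3) XOR 3f = 95 XOR 3f = aa
byte 6: (97 XOR f7) XOR 20 = 60 XOR 20 = 40

c7 8a ab 9c dd aa 40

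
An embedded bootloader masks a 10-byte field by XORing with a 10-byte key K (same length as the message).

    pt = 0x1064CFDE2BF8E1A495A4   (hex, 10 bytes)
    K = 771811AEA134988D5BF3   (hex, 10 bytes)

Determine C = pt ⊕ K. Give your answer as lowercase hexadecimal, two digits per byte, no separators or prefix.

677cde708acc7929ce57

byte 0: 10 xor 77 = 67
byte 1: 64 xor 18 = 7c
byte 2: cf xor 11 = de
byte 3: de xor ae = 70
byte 4: 2b xor a1 = 8a
byte 5: f8 xor 34 = cc
byte 6: e1 xor 98 = 79
byte 7: a4 xor 8d = 29
byte 8: 95 xor 5b = ce
byte 9: a4 xor f3 = 57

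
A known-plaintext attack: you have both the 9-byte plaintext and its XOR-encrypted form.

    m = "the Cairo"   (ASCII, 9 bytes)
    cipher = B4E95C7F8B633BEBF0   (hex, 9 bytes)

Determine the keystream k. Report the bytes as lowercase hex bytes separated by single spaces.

Since cipher = m ⊕ k, XORing both sides with m gives k = m ⊕ cipher.
116 xor 180 = 192
104 xor 233 = 129
101 xor  92 =  57
 32 xor 127 =  95
 67 xor 139 = 200
 97 xor  99 =   2
105 xor  59 =  82
114 xor 235 = 153
111 xor 240 = 159

c0 81 39 5f c8 02 52 99 9f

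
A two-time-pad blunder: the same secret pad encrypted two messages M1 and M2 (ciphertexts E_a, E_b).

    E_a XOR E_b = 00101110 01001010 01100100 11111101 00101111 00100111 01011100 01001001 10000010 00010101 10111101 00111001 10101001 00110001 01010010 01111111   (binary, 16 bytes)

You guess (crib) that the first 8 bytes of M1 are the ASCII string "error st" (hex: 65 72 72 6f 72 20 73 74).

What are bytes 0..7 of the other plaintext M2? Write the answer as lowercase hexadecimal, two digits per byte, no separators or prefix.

4b3816925d072f3d

Since E_a ⊕ E_b = M1 ⊕ M2, XORing with the guessed M1 bytes yields the corresponding M2 bytes: M2 = (E_a ⊕ E_b) ⊕ M1.
byte 0: 2e ^ 65 = 4b
byte 1: 4a ^ 72 = 38
byte 2: 64 ^ 72 = 16
byte 3: fd ^ 6f = 92
byte 4: 2f ^ 72 = 5d
byte 5: 27 ^ 20 = 07
byte 6: 5c ^ 73 = 2f
byte 7: 49 ^ 74 = 3d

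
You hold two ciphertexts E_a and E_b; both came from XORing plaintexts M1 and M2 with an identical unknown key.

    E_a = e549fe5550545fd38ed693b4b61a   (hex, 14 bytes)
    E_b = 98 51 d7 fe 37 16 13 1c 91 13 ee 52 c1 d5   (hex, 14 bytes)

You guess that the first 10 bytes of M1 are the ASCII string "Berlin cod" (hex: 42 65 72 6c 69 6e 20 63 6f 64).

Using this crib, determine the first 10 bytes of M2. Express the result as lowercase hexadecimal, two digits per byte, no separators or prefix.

First, E_a ⊕ E_b = (M1 ⊕ K) ⊕ (M2 ⊕ K) = M1 ⊕ M2, so the key drops out. Then M2 = (M1 ⊕ M2) ⊕ M1 over the first 10 bytes.
byte 0: (e5 ^ 98) ^ 42 = 7d ^ 42 = 3f
byte 1: (49 ^ 51) ^ 65 = 18 ^ 65 = 7d
byte 2: (fe ^ d7) ^ 72 = 29 ^ 72 = 5b
byte 3: (55 ^ fe) ^ 6c = ab ^ 6c = c7
byte 4: (50 ^ 37) ^ 69 = 67 ^ 69 = 0e
byte 5: (54 ^ 16) ^ 6e = 42 ^ 6e = 2c
byte 6: (5f ^ 13) ^ 20 = 4c ^ 20 = 6c
byte 7: (d3 ^ 1c) ^ 63 = cf ^ 63 = ac
byte 8: (8e ^ 91) ^ 6f = 1f ^ 6f = 70
byte 9: (d6 ^ 13) ^ 64 = c5 ^ 64 = a1

3f7d5bc70e2c6cac70a1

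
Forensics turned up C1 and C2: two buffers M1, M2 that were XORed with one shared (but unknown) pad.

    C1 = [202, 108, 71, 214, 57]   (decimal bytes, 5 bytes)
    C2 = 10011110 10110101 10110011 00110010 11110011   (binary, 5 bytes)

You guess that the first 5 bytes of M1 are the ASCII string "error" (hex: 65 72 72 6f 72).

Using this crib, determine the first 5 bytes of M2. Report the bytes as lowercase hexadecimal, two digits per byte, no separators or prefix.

First, C1 ⊕ C2 = (M1 ⊕ K) ⊕ (M2 ⊕ K) = M1 ⊕ M2, so the key drops out. Then M2 = (M1 ⊕ M2) ⊕ M1 over the first 5 bytes.
byte 0: (ca ^ 9e) ^ 65 = 54 ^ 65 = 31
byte 1: (6c ^ b5) ^ 72 = d9 ^ 72 = ab
byte 2: (47 ^ b3) ^ 72 = f4 ^ 72 = 86
byte 3: (d6 ^ 32) ^ 6f = e4 ^ 6f = 8b
byte 4: (39 ^ f3) ^ 72 = ca ^ 72 = b8

31ab868bb8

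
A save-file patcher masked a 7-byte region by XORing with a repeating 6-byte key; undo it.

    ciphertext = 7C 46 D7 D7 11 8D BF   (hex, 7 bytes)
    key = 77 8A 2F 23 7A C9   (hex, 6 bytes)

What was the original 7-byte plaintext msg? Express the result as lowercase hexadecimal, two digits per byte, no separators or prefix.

The 6-byte key repeats, so the effective keystream is 77 8a 2f 23 7a c9 77.
byte 0: 124 xor 119 =  11
byte 1:  70 xor 138 = 204
byte 2: 215 xor  47 = 248
byte 3: 215 xor  35 = 244
byte 4:  17 xor 122 = 107
byte 5: 141 xor 201 =  68
byte 6: 191 xor 119 = 200

0bccf8f46b44c8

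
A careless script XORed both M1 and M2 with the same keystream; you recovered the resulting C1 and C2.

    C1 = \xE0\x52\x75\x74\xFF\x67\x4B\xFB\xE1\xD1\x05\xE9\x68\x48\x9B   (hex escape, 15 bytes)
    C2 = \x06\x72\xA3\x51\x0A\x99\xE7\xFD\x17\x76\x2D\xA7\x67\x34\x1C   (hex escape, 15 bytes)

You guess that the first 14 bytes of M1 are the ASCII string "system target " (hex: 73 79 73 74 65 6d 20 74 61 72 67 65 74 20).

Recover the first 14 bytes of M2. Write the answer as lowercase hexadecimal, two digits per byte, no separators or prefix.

First, C1 ⊕ C2 = (M1 ⊕ K) ⊕ (M2 ⊕ K) = M1 ⊕ M2, so the key drops out. Then M2 = (M1 ⊕ M2) ⊕ M1 over the first 14 bytes.
byte 0: (e0 ⊕ 06) ⊕ 73 = e6 ⊕ 73 = 95
byte 1: (52 ⊕ 72) ⊕ 79 = 20 ⊕ 79 = 59
byte 2: (75 ⊕ a3) ⊕ 73 = d6 ⊕ 73 = a5
byte 3: (74 ⊕ 51) ⊕ 74 = 25 ⊕ 74 = 51
byte 4: (ff ⊕ 0a) ⊕ 65 = f5 ⊕ 65 = 90
byte 5: (67 ⊕ 99) ⊕ 6d = fe ⊕ 6d = 93
byte 6: (4b ⊕ e7) ⊕ 20 = ac ⊕ 20 = 8c
byte 7: (fb ⊕ fd) ⊕ 74 = 06 ⊕ 74 = 72
byte 8: (e1 ⊕ 17) ⊕ 61 = f6 ⊕ 61 = 97
byte 9: (d1 ⊕ 76) ⊕ 72 = a7 ⊕ 72 = d5
byte 10: (05 ⊕ 2d) ⊕ 67 = 28 ⊕ 67 = 4f
byte 11: (e9 ⊕ a7) ⊕ 65 = 4e ⊕ 65 = 2b
byte 12: (68 ⊕ 67) ⊕ 74 = 0f ⊕ 74 = 7b
byte 13: (48 ⊕ 34) ⊕ 20 = 7c ⊕ 20 = 5c

9559a55190938c7297d54f2b7b5c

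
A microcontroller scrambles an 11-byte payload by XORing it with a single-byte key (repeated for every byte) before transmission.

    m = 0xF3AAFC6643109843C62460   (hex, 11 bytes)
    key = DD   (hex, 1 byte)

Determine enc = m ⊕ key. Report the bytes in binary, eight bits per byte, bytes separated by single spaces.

00101110 01110111 00100001 10111011 10011110 11001101 01000101 10011110 00011011 11111001 10111101

The 1-byte key repeats, so the effective keystream is dd dd dd dd dd dd dd dd dd dd dd.
byte 0: f3 xor dd = 2e
byte 1: aa xor dd = 77
byte 2: fc xor dd = 21
byte 3: 66 xor dd = bb
byte 4: 43 xor dd = 9e
byte 5: 10 xor dd = cd
byte 6: 98 xor dd = 45
byte 7: 43 xor dd = 9e
byte 8: c6 xor dd = 1b
byte 9: 24 xor dd = f9
byte 10: 60 xor dd = bd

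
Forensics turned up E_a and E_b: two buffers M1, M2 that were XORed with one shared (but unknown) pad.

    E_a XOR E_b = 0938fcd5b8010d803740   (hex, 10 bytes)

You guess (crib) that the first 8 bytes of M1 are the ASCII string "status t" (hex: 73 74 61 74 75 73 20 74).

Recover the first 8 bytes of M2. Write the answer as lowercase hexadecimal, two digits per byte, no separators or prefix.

Since E_a ⊕ E_b = M1 ⊕ M2, XORing with the guessed M1 bytes yields the corresponding M2 bytes: M2 = (E_a ⊕ E_b) ⊕ M1.
byte 0: 09 ^ 73 = 7a
byte 1: 38 ^ 74 = 4c
byte 2: fc ^ 61 = 9d
byte 3: d5 ^ 74 = a1
byte 4: b8 ^ 75 = cd
byte 5: 01 ^ 73 = 72
byte 6: 0d ^ 20 = 2d
byte 7: 80 ^ 74 = f4

7a4c9da1cd722df4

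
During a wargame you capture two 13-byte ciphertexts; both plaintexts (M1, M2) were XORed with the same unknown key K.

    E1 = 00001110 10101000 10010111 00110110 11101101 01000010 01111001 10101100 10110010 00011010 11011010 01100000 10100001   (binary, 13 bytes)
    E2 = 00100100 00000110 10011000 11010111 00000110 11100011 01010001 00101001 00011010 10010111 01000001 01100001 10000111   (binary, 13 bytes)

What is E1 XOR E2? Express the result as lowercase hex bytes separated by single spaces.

E1 ⊕ E2 = (M1 ⊕ K) ⊕ (M2 ⊕ K) = M1 ⊕ M2 — the shared key cancels under XOR.
0e ⊕ 24 = 2a
a8 ⊕ 06 = ae
97 ⊕ 98 = 0f
36 ⊕ d7 = e1
ed ⊕ 06 = eb
42 ⊕ e3 = a1
79 ⊕ 51 = 28
ac ⊕ 29 = 85
b2 ⊕ 1a = a8
1a ⊕ 97 = 8d
da ⊕ 41 = 9b
60 ⊕ 61 = 01
a1 ⊕ 87 = 26

2a ae 0f e1 eb a1 28 85 a8 8d 9b 01 26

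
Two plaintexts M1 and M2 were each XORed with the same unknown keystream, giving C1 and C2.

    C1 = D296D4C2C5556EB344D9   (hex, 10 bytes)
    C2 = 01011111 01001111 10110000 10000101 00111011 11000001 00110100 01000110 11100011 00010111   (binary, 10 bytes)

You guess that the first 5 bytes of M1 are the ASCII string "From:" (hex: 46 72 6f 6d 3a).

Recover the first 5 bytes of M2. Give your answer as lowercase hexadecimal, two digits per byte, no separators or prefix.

First, C1 ⊕ C2 = (M1 ⊕ K) ⊕ (M2 ⊕ K) = M1 ⊕ M2, so the key drops out. Then M2 = (M1 ⊕ M2) ⊕ M1 over the first 5 bytes.
byte 0: (d2 xor 5f) xor 46 = 8d xor 46 = cb
byte 1: (96 xor 4f) xor 72 = d9 xor 72 = ab
byte 2: (d4 xor b0) xor 6f = 64 xor 6f = 0b
byte 3: (c2 xor 85) xor 6d = 47 xor 6d = 2a
byte 4: (c5 xor 3b) xor 3a = fe xor 3a = c4

cbab0b2ac4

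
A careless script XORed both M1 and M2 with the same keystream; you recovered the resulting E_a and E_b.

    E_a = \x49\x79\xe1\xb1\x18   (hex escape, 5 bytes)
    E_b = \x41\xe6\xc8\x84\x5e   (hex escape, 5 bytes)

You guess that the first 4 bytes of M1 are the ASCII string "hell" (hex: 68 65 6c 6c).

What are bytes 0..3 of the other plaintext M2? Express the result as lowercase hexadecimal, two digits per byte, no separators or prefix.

First, E_a ⊕ E_b = (M1 ⊕ K) ⊕ (M2 ⊕ K) = M1 ⊕ M2, so the key drops out. Then M2 = (M1 ⊕ M2) ⊕ M1 over the first 4 bytes.
byte 0: (49 ⊕ 41) ⊕ 68 = 08 ⊕ 68 = 60
byte 1: (79 ⊕ e6) ⊕ 65 = 9f ⊕ 65 = fa
byte 2: (e1 ⊕ c8) ⊕ 6c = 29 ⊕ 6c = 45
byte 3: (b1 ⊕ 84) ⊕ 6c = 35 ⊕ 6c = 59

60fa4559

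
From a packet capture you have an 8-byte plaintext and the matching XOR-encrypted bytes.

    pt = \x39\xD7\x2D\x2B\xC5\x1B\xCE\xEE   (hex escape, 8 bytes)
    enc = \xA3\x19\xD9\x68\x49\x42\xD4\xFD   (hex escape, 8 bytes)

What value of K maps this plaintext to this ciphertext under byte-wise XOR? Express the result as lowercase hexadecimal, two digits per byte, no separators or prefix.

Since enc = pt ⊕ K, XORing both sides with pt gives K = pt ⊕ enc.
39 ⊕ a3 = 9a
d7 ⊕ 19 = ce
2d ⊕ d9 = f4
2b ⊕ 68 = 43
c5 ⊕ 49 = 8c
1b ⊕ 42 = 59
ce ⊕ d4 = 1a
ee ⊕ fd = 13

9acef4438c591a13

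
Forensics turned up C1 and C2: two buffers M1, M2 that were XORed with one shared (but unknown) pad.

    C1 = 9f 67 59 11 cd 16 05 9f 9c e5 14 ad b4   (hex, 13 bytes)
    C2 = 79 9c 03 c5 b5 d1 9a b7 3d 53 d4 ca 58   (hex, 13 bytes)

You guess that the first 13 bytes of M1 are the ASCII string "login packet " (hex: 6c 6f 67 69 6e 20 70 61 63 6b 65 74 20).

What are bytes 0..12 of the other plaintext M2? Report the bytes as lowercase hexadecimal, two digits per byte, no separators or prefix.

8a943dbd16e7ef49c2dda513cc

First, C1 ⊕ C2 = (M1 ⊕ K) ⊕ (M2 ⊕ K) = M1 ⊕ M2, so the key drops out. Then M2 = (M1 ⊕ M2) ⊕ M1 over the first 13 bytes.
byte 0: (9f ⊕ 79) ⊕ 6c = e6 ⊕ 6c = 8a
byte 1: (67 ⊕ 9c) ⊕ 6f = fb ⊕ 6f = 94
byte 2: (59 ⊕ 03) ⊕ 67 = 5a ⊕ 67 = 3d
byte 3: (11 ⊕ c5) ⊕ 69 = d4 ⊕ 69 = bd
byte 4: (cd ⊕ b5) ⊕ 6e = 78 ⊕ 6e = 16
byte 5: (16 ⊕ d1) ⊕ 20 = c7 ⊕ 20 = e7
byte 6: (05 ⊕ 9a) ⊕ 70 = 9f ⊕ 70 = ef
byte 7: (9f ⊕ b7) ⊕ 61 = 28 ⊕ 61 = 49
byte 8: (9c ⊕ 3d) ⊕ 63 = a1 ⊕ 63 = c2
byte 9: (e5 ⊕ 53) ⊕ 6b = b6 ⊕ 6b = dd
byte 10: (14 ⊕ d4) ⊕ 65 = c0 ⊕ 65 = a5
byte 11: (ad ⊕ ca) ⊕ 74 = 67 ⊕ 74 = 13
byte 12: (b4 ⊕ 58) ⊕ 20 = ec ⊕ 20 = cc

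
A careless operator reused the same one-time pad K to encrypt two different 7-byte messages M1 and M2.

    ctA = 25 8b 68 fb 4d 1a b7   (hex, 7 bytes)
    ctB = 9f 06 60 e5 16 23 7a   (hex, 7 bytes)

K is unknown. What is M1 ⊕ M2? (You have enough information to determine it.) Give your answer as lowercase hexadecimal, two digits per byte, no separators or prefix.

ba8d081e5b39cd

ctA ⊕ ctB = (M1 ⊕ K) ⊕ (M2 ⊕ K) = M1 ⊕ M2 — the shared key cancels under XOR.
byte 0: 25 ⊕ 9f = ba
byte 1: 8b ⊕ 06 = 8d
byte 2: 68 ⊕ 60 = 08
byte 3: fb ⊕ e5 = 1e
byte 4: 4d ⊕ 16 = 5b
byte 5: 1a ⊕ 23 = 39
byte 6: b7 ⊕ 7a = cd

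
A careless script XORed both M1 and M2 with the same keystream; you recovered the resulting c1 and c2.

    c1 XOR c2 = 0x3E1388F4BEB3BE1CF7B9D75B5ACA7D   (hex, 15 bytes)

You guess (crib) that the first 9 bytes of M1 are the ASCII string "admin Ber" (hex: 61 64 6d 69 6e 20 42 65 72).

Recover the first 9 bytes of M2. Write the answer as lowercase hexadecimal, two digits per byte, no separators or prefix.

Since c1 ⊕ c2 = M1 ⊕ M2, XORing with the guessed M1 bytes yields the corresponding M2 bytes: M2 = (c1 ⊕ c2) ⊕ M1.
3e xor 61 = 5f
13 xor 64 = 77
88 xor 6d = e5
f4 xor 69 = 9d
be xor 6e = d0
b3 xor 20 = 93
be xor 42 = fc
1c xor 65 = 79
f7 xor 72 = 85

5f77e59dd093fc7985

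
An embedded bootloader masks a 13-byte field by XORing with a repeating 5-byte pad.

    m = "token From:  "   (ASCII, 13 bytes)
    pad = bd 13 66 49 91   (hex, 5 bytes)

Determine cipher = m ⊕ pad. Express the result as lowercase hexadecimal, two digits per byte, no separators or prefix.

The 5-byte key repeats, so the effective keystream is bd 13 66 49 91 bd 13 66 49 91 bd 13 66.
byte 0: 116 ⊕ 189 = 201
byte 1: 111 ⊕  19 = 124
byte 2: 107 ⊕ 102 =  13
byte 3: 101 ⊕  73 =  44
byte 4: 110 ⊕ 145 = 255
byte 5:  32 ⊕ 189 = 157
byte 6:  70 ⊕  19 =  85
byte 7: 114 ⊕ 102 =  20
byte 8: 111 ⊕  73 =  38
byte 9: 109 ⊕ 145 = 252
byte 10:  58 ⊕ 189 = 135
byte 11:  32 ⊕  19 =  51
byte 12:  32 ⊕ 102 =  70

c97c0d2cff9d551426fc873346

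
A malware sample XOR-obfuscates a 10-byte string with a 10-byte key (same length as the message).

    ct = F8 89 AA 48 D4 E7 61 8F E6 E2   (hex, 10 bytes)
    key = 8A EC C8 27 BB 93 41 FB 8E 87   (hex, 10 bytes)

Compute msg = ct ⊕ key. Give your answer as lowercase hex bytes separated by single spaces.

72 65 62 6f 6f 74 20 74 68 65

f8 ^ 8a = 72
89 ^ ec = 65
aa ^ c8 = 62
48 ^ 27 = 6f
d4 ^ bb = 6f
e7 ^ 93 = 74
61 ^ 41 = 20
8f ^ fb = 74
e6 ^ 8e = 68
e2 ^ 87 = 65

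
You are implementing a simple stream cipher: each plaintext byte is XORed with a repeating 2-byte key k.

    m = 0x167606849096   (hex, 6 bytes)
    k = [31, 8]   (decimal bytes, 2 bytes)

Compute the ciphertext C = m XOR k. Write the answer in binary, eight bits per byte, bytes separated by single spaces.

00001001 01111110 00011001 10001100 10001111 10011110

The 2-byte key repeats, so the effective keystream is 1f 08 1f 08 1f 08.
byte 0: 16 xor 1f = 09
byte 1: 76 xor 08 = 7e
byte 2: 06 xor 1f = 19
byte 3: 84 xor 08 = 8c
byte 4: 90 xor 1f = 8f
byte 5: 96 xor 08 = 9e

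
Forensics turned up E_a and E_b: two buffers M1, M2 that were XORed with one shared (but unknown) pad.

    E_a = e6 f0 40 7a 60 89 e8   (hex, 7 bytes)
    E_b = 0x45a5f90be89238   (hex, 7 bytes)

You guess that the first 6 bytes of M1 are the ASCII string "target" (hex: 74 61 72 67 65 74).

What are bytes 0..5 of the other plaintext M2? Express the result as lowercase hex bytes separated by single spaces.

First, E_a ⊕ E_b = (M1 ⊕ K) ⊕ (M2 ⊕ K) = M1 ⊕ M2, so the key drops out. Then M2 = (M1 ⊕ M2) ⊕ M1 over the first 6 bytes.
byte 0: (e6 XOR 45) XOR 74 = a3 XOR 74 = d7
byte 1: (f0 XOR a5) XOR 61 = 55 XOR 61 = 34
byte 2: (40 XOR f9) XOR 72 = b9 XOR 72 = cb
byte 3: (7a XOR 0b) XOR 67 = 71 XOR 67 = 16
byte 4: (60 XOR e8) XOR 65 = 88 XOR 65 = ed
byte 5: (89 XOR 92) XOR 74 = 1b XOR 74 = 6f

d7 34 cb 16 ed 6f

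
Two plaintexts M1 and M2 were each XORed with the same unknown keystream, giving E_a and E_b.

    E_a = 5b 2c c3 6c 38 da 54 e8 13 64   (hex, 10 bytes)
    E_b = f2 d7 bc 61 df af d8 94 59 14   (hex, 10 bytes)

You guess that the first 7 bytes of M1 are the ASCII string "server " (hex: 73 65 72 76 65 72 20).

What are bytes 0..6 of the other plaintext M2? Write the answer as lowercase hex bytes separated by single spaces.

da 9e 0d 7b 82 07 ac

First, E_a ⊕ E_b = (M1 ⊕ K) ⊕ (M2 ⊕ K) = M1 ⊕ M2, so the key drops out. Then M2 = (M1 ⊕ M2) ⊕ M1 over the first 7 bytes.
byte 0: (5b ^ f2) ^ 73 = a9 ^ 73 = da
byte 1: (2c ^ d7) ^ 65 = fb ^ 65 = 9e
byte 2: (c3 ^ bc) ^ 72 = 7f ^ 72 = 0d
byte 3: (6c ^ 61) ^ 76 = 0d ^ 76 = 7b
byte 4: (38 ^ df) ^ 65 = e7 ^ 65 = 82
byte 5: (da ^ af) ^ 72 = 75 ^ 72 = 07
byte 6: (54 ^ d8) ^ 20 = 8c ^ 20 = ac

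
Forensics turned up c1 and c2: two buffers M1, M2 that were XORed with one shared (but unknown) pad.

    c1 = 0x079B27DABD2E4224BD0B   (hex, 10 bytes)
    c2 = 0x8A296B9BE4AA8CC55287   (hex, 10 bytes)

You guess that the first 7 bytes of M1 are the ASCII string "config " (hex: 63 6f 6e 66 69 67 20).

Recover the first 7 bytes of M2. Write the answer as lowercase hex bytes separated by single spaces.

First, c1 ⊕ c2 = (M1 ⊕ K) ⊕ (M2 ⊕ K) = M1 ⊕ M2, so the key drops out. Then M2 = (M1 ⊕ M2) ⊕ M1 over the first 7 bytes.
byte 0: (07 xor 8a) xor 63 = 8d xor 63 = ee
byte 1: (9b xor 29) xor 6f = b2 xor 6f = dd
byte 2: (27 xor 6b) xor 6e = 4c xor 6e = 22
byte 3: (da xor 9b) xor 66 = 41 xor 66 = 27
byte 4: (bd xor e4) xor 69 = 59 xor 69 = 30
byte 5: (2e xor aa) xor 67 = 84 xor 67 = e3
byte 6: (42 xor 8c) xor 20 = ce xor 20 = ee

ee dd 22 27 30 e3 ee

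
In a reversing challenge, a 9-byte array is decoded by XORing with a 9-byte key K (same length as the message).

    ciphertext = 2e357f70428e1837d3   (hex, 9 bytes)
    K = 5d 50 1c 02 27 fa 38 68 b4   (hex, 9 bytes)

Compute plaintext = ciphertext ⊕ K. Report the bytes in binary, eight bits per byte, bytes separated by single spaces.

01110011 01100101 01100011 01110010 01100101 01110100 00100000 01011111 01100111

XOR is its own inverse, so applying the key byte-wise gives the result directly.
00101110 xor 01011101 = 01110011
00110101 xor 01010000 = 01100101
01111111 xor 00011100 = 01100011
01110000 xor 00000010 = 01110010
01000010 xor 00100111 = 01100101
10001110 xor 11111010 = 01110100
00011000 xor 00111000 = 00100000
00110111 xor 01101000 = 01011111
11010011 xor 10110100 = 01100111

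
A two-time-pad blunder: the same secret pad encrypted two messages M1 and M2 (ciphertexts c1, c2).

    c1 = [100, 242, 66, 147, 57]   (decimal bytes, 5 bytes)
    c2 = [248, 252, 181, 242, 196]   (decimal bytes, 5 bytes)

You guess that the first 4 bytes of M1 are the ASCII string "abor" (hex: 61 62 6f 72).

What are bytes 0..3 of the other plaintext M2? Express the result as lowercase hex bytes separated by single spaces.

fd 6c 98 13

First, c1 ⊕ c2 = (M1 ⊕ K) ⊕ (M2 ⊕ K) = M1 ⊕ M2, so the key drops out. Then M2 = (M1 ⊕ M2) ⊕ M1 over the first 4 bytes.
byte 0: (64 ^ f8) ^ 61 = 9c ^ 61 = fd
byte 1: (f2 ^ fc) ^ 62 = 0e ^ 62 = 6c
byte 2: (42 ^ b5) ^ 6f = f7 ^ 6f = 98
byte 3: (93 ^ f2) ^ 72 = 61 ^ 72 = 13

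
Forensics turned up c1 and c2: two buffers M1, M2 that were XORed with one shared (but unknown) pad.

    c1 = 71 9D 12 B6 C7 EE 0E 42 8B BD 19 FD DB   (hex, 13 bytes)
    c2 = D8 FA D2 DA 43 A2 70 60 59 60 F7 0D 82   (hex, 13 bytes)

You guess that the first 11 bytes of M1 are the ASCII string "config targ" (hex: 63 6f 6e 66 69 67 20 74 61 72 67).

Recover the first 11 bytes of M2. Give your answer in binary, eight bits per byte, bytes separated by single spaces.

11001010 00001000 10101110 00001010 11101101 00101011 01011110 01010110 10110011 10101111 10001001

First, c1 ⊕ c2 = (M1 ⊕ K) ⊕ (M2 ⊕ K) = M1 ⊕ M2, so the key drops out. Then M2 = (M1 ⊕ M2) ⊕ M1 over the first 11 bytes.
byte 0: (71 XOR d8) XOR 63 = a9 XOR 63 = ca
byte 1: (9d XOR fa) XOR 6f = 67 XOR 6f = 08
byte 2: (12 XOR d2) XOR 6e = c0 XOR 6e = ae
byte 3: (b6 XOR da) XOR 66 = 6c XOR 66 = 0a
byte 4: (c7 XOR 43) XOR 69 = 84 XOR 69 = ed
byte 5: (ee XOR a2) XOR 67 = 4c XOR 67 = 2b
byte 6: (0e XOR 70) XOR 20 = 7e XOR 20 = 5e
byte 7: (42 XOR 60) XOR 74 = 22 XOR 74 = 56
byte 8: (8b XOR 59) XOR 61 = d2 XOR 61 = b3
byte 9: (bd XOR 60) XOR 72 = dd XOR 72 = af
byte 10: (19 XOR f7) XOR 67 = ee XOR 67 = 89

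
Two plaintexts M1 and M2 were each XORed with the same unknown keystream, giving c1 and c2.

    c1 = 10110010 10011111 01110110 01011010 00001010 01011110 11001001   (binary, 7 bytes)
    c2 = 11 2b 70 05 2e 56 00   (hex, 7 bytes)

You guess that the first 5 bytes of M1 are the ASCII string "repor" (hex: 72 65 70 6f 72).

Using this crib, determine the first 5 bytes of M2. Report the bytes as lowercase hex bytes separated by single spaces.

First, c1 ⊕ c2 = (M1 ⊕ K) ⊕ (M2 ⊕ K) = M1 ⊕ M2, so the key drops out. Then M2 = (M1 ⊕ M2) ⊕ M1 over the first 5 bytes.
byte 0: (b2 XOR 11) XOR 72 = a3 XOR 72 = d1
byte 1: (9f XOR 2b) XOR 65 = b4 XOR 65 = d1
byte 2: (76 XOR 70) XOR 70 = 06 XOR 70 = 76
byte 3: (5a XOR 05) XOR 6f = 5f XOR 6f = 30
byte 4: (0a XOR 2e) XOR 72 = 24 XOR 72 = 56

d1 d1 76 30 56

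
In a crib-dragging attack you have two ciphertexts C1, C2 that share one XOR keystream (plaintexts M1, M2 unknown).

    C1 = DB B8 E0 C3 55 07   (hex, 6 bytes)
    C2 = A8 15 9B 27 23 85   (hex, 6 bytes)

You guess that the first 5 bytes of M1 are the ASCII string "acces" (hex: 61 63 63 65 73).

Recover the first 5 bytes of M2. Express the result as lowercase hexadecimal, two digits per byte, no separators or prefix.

12ce188105

First, C1 ⊕ C2 = (M1 ⊕ K) ⊕ (M2 ⊕ K) = M1 ⊕ M2, so the key drops out. Then M2 = (M1 ⊕ M2) ⊕ M1 over the first 5 bytes.
byte 0: (db ^ a8) ^ 61 = 73 ^ 61 = 12
byte 1: (b8 ^ 15) ^ 63 = ad ^ 63 = ce
byte 2: (e0 ^ 9b) ^ 63 = 7b ^ 63 = 18
byte 3: (c3 ^ 27) ^ 65 = e4 ^ 65 = 81
byte 4: (55 ^ 23) ^ 73 = 76 ^ 73 = 05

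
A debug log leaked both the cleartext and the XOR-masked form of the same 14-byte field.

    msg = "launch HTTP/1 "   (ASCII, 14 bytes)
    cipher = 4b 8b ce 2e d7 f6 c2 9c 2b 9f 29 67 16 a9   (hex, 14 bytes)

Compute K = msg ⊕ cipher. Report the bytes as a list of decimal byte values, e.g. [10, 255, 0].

[39, 234, 187, 64, 180, 158, 226, 212, 127, 203, 121, 72, 39, 137]

Since cipher = msg ⊕ K, XORing both sides with msg gives K = msg ⊕ cipher.
108 ^  75 =  39
 97 ^ 139 = 234
117 ^ 206 = 187
110 ^  46 =  64
 99 ^ 215 = 180
104 ^ 246 = 158
 32 ^ 194 = 226
 72 ^ 156 = 212
 84 ^  43 = 127
 84 ^ 159 = 203
 80 ^  41 = 121
 47 ^ 103 =  72
 49 ^  22 =  39
 32 ^ 169 = 137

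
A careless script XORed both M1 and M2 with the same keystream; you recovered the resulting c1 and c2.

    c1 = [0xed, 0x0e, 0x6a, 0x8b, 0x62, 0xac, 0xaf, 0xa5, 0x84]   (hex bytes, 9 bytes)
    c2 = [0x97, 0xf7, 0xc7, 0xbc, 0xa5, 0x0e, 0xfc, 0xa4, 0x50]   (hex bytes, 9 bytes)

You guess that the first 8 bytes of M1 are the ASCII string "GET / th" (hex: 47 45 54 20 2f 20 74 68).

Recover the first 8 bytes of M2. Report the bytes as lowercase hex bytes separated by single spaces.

First, c1 ⊕ c2 = (M1 ⊕ K) ⊕ (M2 ⊕ K) = M1 ⊕ M2, so the key drops out. Then M2 = (M1 ⊕ M2) ⊕ M1 over the first 8 bytes.
byte 0: (ed xor 97) xor 47 = 7a xor 47 = 3d
byte 1: (0e xor f7) xor 45 = f9 xor 45 = bc
byte 2: (6a xor c7) xor 54 = ad xor 54 = f9
byte 3: (8b xor bc) xor 20 = 37 xor 20 = 17
byte 4: (62 xor a5) xor 2f = c7 xor 2f = e8
byte 5: (ac xor 0e) xor 20 = a2 xor 20 = 82
byte 6: (af xor fc) xor 74 = 53 xor 74 = 27
byte 7: (a5 xor a4) xor 68 = 01 xor 68 = 69

3d bc f9 17 e8 82 27 69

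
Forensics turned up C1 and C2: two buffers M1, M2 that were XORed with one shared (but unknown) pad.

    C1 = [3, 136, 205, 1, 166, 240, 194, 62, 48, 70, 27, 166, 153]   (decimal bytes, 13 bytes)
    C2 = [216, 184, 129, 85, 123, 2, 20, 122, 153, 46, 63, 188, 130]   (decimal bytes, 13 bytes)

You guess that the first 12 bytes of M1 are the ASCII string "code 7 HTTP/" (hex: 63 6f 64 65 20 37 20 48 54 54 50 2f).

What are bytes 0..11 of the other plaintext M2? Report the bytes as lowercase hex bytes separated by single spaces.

First, C1 ⊕ C2 = (M1 ⊕ K) ⊕ (M2 ⊕ K) = M1 ⊕ M2, so the key drops out. Then M2 = (M1 ⊕ M2) ⊕ M1 over the first 12 bytes.
byte 0: (03 xor d8) xor 63 = db xor 63 = b8
byte 1: (88 xor b8) xor 6f = 30 xor 6f = 5f
byte 2: (cd xor 81) xor 64 = 4c xor 64 = 28
byte 3: (01 xor 55) xor 65 = 54 xor 65 = 31
byte 4: (a6 xor 7b) xor 20 = dd xor 20 = fd
byte 5: (f0 xor 02) xor 37 = f2 xor 37 = c5
byte 6: (c2 xor 14) xor 20 = d6 xor 20 = f6
byte 7: (3e xor 7a) xor 48 = 44 xor 48 = 0c
byte 8: (30 xor 99) xor 54 = a9 xor 54 = fd
byte 9: (46 xor 2e) xor 54 = 68 xor 54 = 3c
byte 10: (1b xor 3f) xor 50 = 24 xor 50 = 74
byte 11: (a6 xor bc) xor 2f = 1a xor 2f = 35

b8 5f 28 31 fd c5 f6 0c fd 3c 74 35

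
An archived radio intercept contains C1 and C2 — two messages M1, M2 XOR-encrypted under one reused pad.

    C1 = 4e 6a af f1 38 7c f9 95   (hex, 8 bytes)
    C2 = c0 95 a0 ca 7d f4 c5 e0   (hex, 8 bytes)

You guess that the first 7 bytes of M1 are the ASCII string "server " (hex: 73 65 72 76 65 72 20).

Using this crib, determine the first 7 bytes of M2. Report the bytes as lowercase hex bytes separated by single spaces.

First, C1 ⊕ C2 = (M1 ⊕ K) ⊕ (M2 ⊕ K) = M1 ⊕ M2, so the key drops out. Then M2 = (M1 ⊕ M2) ⊕ M1 over the first 7 bytes.
byte 0: (4e ^ c0) ^ 73 = 8e ^ 73 = fd
byte 1: (6a ^ 95) ^ 65 = ff ^ 65 = 9a
byte 2: (af ^ a0) ^ 72 = 0f ^ 72 = 7d
byte 3: (f1 ^ ca) ^ 76 = 3b ^ 76 = 4d
byte 4: (38 ^ 7d) ^ 65 = 45 ^ 65 = 20
byte 5: (7c ^ f4) ^ 72 = 88 ^ 72 = fa
byte 6: (f9 ^ c5) ^ 20 = 3c ^ 20 = 1c

fd 9a 7d 4d 20 fa 1c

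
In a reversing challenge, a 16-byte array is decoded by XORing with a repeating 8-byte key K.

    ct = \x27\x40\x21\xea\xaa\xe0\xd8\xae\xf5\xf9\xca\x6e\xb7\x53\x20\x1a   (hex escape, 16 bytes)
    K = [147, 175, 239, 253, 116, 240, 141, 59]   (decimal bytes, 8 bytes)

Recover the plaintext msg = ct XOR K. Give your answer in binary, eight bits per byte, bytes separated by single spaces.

The 8-byte key repeats, so the effective keystream is 93 af ef fd 74 f0 8d 3b 93 af ef fd 74 f0 8d 3b.
byte 0: 27 XOR 93 = b4
byte 1: 40 XOR af = ef
byte 2: 21 XOR ef = ce
byte 3: ea XOR fd = 17
byte 4: aa XOR 74 = de
byte 5: e0 XOR f0 = 10
byte 6: d8 XOR 8d = 55
byte 7: ae XOR 3b = 95
byte 8: f5 XOR 93 = 66
byte 9: f9 XOR af = 56
byte 10: ca XOR ef = 25
byte 11: 6e XOR fd = 93
byte 12: b7 XOR 74 = c3
byte 13: 53 XOR f0 = a3
byte 14: 20 XOR 8d = ad
byte 15: 1a XOR 3b = 21

10110100 11101111 11001110 00010111 11011110 00010000 01010101 10010101 01100110 01010110 00100101 10010011 11000011 10100011 10101101 00100001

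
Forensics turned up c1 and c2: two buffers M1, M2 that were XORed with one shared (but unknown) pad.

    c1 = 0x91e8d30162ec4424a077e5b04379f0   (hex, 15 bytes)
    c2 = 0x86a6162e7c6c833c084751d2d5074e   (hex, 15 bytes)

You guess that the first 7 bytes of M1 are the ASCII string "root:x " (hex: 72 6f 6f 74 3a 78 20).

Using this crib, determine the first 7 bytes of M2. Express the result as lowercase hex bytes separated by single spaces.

First, c1 ⊕ c2 = (M1 ⊕ K) ⊕ (M2 ⊕ K) = M1 ⊕ M2, so the key drops out. Then M2 = (M1 ⊕ M2) ⊕ M1 over the first 7 bytes.
byte 0: (91 xor 86) xor 72 = 17 xor 72 = 65
byte 1: (e8 xor a6) xor 6f = 4e xor 6f = 21
byte 2: (d3 xor 16) xor 6f = c5 xor 6f = aa
byte 3: (01 xor 2e) xor 74 = 2f xor 74 = 5b
byte 4: (62 xor 7c) xor 3a = 1e xor 3a = 24
byte 5: (ec xor 6c) xor 78 = 80 xor 78 = f8
byte 6: (44 xor 83) xor 20 = c7 xor 20 = e7

65 21 aa 5b 24 f8 e7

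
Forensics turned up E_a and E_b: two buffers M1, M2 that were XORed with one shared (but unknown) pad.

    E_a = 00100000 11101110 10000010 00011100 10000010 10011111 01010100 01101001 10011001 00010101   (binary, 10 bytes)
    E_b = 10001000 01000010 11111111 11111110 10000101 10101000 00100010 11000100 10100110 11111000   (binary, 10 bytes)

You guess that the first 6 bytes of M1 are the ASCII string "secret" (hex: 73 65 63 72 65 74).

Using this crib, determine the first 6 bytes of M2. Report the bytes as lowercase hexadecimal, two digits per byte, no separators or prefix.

dbc91e906243

First, E_a ⊕ E_b = (M1 ⊕ K) ⊕ (M2 ⊕ K) = M1 ⊕ M2, so the key drops out. Then M2 = (M1 ⊕ M2) ⊕ M1 over the first 6 bytes.
byte 0: (20 ⊕ 88) ⊕ 73 = a8 ⊕ 73 = db
byte 1: (ee ⊕ 42) ⊕ 65 = ac ⊕ 65 = c9
byte 2: (82 ⊕ ff) ⊕ 63 = 7d ⊕ 63 = 1e
byte 3: (1c ⊕ fe) ⊕ 72 = e2 ⊕ 72 = 90
byte 4: (82 ⊕ 85) ⊕ 65 = 07 ⊕ 65 = 62
byte 5: (9f ⊕ a8) ⊕ 74 = 37 ⊕ 74 = 43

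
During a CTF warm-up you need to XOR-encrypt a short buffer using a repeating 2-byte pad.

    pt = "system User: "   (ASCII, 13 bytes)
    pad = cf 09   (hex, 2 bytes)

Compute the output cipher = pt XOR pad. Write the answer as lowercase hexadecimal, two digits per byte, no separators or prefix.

bc70bc7daa64ef5cbc6cbd33ef

The 2-byte key repeats, so the effective keystream is cf 09 cf 09 cf 09 cf 09 cf 09 cf 09 cf.
byte 0: 01110011 ⊕ 11001111 = 10111100
byte 1: 01111001 ⊕ 00001001 = 01110000
byte 2: 01110011 ⊕ 11001111 = 10111100
byte 3: 01110100 ⊕ 00001001 = 01111101
byte 4: 01100101 ⊕ 11001111 = 10101010
byte 5: 01101101 ⊕ 00001001 = 01100100
byte 6: 00100000 ⊕ 11001111 = 11101111
byte 7: 01010101 ⊕ 00001001 = 01011100
byte 8: 01110011 ⊕ 11001111 = 10111100
byte 9: 01100101 ⊕ 00001001 = 01101100
byte 10: 01110010 ⊕ 11001111 = 10111101
byte 11: 00111010 ⊕ 00001001 = 00110011
byte 12: 00100000 ⊕ 11001111 = 11101111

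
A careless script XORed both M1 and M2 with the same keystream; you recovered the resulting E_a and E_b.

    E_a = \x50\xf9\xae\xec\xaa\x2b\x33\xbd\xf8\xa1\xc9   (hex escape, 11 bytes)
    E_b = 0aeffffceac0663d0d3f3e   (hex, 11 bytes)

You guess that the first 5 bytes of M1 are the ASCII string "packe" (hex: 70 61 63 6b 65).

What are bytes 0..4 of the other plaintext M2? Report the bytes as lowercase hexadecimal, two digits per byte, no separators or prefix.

2a77327b25

First, E_a ⊕ E_b = (M1 ⊕ K) ⊕ (M2 ⊕ K) = M1 ⊕ M2, so the key drops out. Then M2 = (M1 ⊕ M2) ⊕ M1 over the first 5 bytes.
byte 0: (50 ⊕ 0a) ⊕ 70 = 5a ⊕ 70 = 2a
byte 1: (f9 ⊕ ef) ⊕ 61 = 16 ⊕ 61 = 77
byte 2: (ae ⊕ ff) ⊕ 63 = 51 ⊕ 63 = 32
byte 3: (ec ⊕ fc) ⊕ 6b = 10 ⊕ 6b = 7b
byte 4: (aa ⊕ ea) ⊕ 65 = 40 ⊕ 65 = 25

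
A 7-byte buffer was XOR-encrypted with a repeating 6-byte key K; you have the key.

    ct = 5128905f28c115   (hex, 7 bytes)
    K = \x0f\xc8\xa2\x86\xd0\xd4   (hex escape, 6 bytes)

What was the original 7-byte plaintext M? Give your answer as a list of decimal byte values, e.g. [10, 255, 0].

The 6-byte key repeats, so the effective keystream is 0f c8 a2 86 d0 d4 0f.
byte 0:  81 XOR  15 =  94
byte 1:  40 XOR 200 = 224
byte 2: 144 XOR 162 =  50
byte 3:  95 XOR 134 = 217
byte 4:  40 XOR 208 = 248
byte 5: 193 XOR 212 =  21
byte 6:  21 XOR  15 =  26

[94, 224, 50, 217, 248, 21, 26]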